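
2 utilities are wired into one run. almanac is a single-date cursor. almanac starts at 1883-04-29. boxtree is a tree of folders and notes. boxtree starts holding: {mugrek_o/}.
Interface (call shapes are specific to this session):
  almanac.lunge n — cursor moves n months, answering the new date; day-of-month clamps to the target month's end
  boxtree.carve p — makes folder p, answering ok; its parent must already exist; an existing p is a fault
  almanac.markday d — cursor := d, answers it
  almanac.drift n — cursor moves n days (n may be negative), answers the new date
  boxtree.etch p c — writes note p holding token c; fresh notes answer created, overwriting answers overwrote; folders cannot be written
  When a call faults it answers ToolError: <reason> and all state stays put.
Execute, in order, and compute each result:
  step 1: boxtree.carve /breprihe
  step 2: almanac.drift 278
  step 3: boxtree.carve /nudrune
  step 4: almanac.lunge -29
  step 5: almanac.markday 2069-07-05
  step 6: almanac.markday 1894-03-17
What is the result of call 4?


I call carve on p→/breprihe, — result: ok.
Now I run drift on n→278, giving 1884-02-01.
Using carve on p→/nudrune, giving ok.
I run lunge on n→-29, → 1881-09-01.
Using markday on d→2069-07-05, giving 2069-07-05.
I use markday on d→1894-03-17, giving 1894-03-17.

Answer: 1881-09-01


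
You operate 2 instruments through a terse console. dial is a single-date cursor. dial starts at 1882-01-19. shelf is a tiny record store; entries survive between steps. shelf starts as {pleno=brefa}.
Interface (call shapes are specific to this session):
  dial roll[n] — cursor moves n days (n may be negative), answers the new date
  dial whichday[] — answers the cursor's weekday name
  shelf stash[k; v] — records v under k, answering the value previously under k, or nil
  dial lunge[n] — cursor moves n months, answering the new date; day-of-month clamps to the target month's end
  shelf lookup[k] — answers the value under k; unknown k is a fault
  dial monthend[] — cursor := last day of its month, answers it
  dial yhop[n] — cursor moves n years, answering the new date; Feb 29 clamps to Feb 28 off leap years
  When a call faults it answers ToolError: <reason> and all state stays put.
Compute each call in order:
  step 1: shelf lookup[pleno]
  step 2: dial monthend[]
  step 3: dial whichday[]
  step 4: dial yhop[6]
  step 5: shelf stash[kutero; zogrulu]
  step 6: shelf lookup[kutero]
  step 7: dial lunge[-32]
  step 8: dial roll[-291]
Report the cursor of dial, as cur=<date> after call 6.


Answer: cur=1888-01-31

Derivation:
[in] shelf lookup pleno
  brefa
[in] dial monthend
  1882-01-31
[in] dial whichday
  Tuesday
[in] dial yhop 6
  1888-01-31
[in] shelf stash kutero zogrulu
  nil
[in] shelf lookup kutero
  zogrulu
[in] dial lunge -32
  1885-05-31
[in] dial roll -291
  1884-08-13


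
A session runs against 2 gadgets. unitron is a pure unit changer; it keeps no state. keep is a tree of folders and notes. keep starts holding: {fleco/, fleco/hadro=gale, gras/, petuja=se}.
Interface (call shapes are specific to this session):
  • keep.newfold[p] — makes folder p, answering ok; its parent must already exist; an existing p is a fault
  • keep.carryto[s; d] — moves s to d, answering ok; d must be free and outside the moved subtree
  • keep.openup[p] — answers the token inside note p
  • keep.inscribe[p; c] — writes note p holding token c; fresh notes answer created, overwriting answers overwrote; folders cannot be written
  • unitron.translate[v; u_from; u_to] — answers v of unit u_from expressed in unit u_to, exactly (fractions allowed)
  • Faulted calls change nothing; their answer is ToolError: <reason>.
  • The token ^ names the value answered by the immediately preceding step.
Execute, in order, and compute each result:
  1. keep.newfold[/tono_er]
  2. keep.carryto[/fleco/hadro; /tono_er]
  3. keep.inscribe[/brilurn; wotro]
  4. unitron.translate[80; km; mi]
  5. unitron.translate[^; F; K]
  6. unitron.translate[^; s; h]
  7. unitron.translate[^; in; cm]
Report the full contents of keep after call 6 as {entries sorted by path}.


Answer: {brilurn=wotro, fleco/, fleco/hadro=gale, gras/, petuja=se, tono_er/}

Derivation:
Do: keep.newfold[p='/tono_er']
See: ok
Do: keep.carryto[s='/fleco/hadro'; d='/tono_er']
See: ToolError: exists
Do: keep.inscribe[p='/brilurn'; c='wotro']
See: created
Do: unitron.translate[v='80'; u_from='km'; u_to='mi']
See: 625000/12573
Do: unitron.translate[v='^'; u_from='F'; u_to='K']
See: 640443091/2263140
Do: unitron.translate[v='^'; u_from='s'; u_to='h']
See: 640443091/8147304000
Do: unitron.translate[v='^'; u_from='in'; u_to='cm']
See: 640443091/3207600000


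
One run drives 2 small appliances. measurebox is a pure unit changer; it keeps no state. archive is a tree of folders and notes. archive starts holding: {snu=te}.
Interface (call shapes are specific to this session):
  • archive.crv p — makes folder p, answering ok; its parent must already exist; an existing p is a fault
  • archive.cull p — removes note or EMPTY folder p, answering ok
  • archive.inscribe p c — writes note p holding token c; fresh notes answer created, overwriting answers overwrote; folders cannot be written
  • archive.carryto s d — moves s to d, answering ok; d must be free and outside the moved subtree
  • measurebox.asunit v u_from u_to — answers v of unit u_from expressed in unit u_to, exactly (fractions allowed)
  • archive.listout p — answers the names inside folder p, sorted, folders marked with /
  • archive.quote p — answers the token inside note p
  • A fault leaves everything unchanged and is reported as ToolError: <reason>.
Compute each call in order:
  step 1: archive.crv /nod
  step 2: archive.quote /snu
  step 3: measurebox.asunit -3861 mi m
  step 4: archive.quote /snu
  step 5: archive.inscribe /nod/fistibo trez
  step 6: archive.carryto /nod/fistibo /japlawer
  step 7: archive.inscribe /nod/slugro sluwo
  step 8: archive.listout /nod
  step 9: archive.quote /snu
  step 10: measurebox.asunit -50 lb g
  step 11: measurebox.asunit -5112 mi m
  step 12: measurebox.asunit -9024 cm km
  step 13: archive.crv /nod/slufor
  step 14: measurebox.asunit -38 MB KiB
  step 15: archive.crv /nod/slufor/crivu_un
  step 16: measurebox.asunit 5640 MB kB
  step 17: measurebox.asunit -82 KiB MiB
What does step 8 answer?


% archive.crv p: /nod
= ok
% archive.quote p: /snu
= te
% measurebox.asunit v: -3861 u_from: mi u_to: m
= -776709648/125
% archive.quote p: /snu
= te
% archive.inscribe p: /nod/fistibo c: trez
= created
% archive.carryto s: /nod/fistibo d: /japlawer
= ok
% archive.inscribe p: /nod/slugro c: sluwo
= created
% archive.listout p: /nod
= [slugro]
% archive.quote p: /snu
= te
% measurebox.asunit v: -50 u_from: lb u_to: g
= -45359237/2000
% measurebox.asunit v: -5112 u_from: mi u_to: m
= -1028370816/125
% measurebox.asunit v: -9024 u_from: cm u_to: km
= -282/3125
% archive.crv p: /nod/slufor
= ok
% measurebox.asunit v: -38 u_from: MB u_to: KiB
= -296875/8
% archive.crv p: /nod/slufor/crivu_un
= ok
% measurebox.asunit v: 5640 u_from: MB u_to: kB
= 5640000
% measurebox.asunit v: -82 u_from: KiB u_to: MiB
= -41/512

Answer: [slugro]


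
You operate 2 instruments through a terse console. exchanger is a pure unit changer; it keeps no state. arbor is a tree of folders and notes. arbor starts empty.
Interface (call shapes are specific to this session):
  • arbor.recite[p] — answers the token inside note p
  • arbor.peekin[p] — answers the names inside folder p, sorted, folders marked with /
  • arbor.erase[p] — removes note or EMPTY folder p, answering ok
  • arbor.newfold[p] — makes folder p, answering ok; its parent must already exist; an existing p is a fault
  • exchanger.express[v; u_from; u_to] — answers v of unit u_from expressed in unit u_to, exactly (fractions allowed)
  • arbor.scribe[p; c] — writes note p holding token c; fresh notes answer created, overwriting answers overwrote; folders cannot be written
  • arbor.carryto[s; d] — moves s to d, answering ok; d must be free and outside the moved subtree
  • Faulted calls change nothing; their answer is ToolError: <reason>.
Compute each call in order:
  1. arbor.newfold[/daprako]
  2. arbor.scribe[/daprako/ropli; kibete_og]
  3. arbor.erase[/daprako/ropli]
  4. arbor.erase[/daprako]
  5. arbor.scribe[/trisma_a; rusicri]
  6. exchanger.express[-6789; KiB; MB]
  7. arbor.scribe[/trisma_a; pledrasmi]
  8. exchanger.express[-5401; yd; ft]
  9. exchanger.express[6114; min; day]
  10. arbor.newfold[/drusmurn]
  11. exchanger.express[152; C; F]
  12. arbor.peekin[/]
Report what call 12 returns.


Step: arbor.newfold[p=/daprako]
Result: ok
Step: arbor.scribe[p=/daprako/ropli; c=kibete_og]
Result: created
Step: arbor.erase[p=/daprako/ropli]
Result: ok
Step: arbor.erase[p=/daprako]
Result: ok
Step: arbor.scribe[p=/trisma_a; c=rusicri]
Result: created
Step: exchanger.express[v=-6789; u_from=KiB; u_to=MB]
Result: -108624/15625
Step: arbor.scribe[p=/trisma_a; c=pledrasmi]
Result: overwrote
Step: exchanger.express[v=-5401; u_from=yd; u_to=ft]
Result: -16203
Step: exchanger.express[v=6114; u_from=min; u_to=day]
Result: 1019/240
Step: arbor.newfold[p=/drusmurn]
Result: ok
Step: exchanger.express[v=152; u_from=C; u_to=F]
Result: 1528/5
Step: arbor.peekin[p=/]
Result: [drusmurn/, trisma_a]

Answer: [drusmurn/, trisma_a]


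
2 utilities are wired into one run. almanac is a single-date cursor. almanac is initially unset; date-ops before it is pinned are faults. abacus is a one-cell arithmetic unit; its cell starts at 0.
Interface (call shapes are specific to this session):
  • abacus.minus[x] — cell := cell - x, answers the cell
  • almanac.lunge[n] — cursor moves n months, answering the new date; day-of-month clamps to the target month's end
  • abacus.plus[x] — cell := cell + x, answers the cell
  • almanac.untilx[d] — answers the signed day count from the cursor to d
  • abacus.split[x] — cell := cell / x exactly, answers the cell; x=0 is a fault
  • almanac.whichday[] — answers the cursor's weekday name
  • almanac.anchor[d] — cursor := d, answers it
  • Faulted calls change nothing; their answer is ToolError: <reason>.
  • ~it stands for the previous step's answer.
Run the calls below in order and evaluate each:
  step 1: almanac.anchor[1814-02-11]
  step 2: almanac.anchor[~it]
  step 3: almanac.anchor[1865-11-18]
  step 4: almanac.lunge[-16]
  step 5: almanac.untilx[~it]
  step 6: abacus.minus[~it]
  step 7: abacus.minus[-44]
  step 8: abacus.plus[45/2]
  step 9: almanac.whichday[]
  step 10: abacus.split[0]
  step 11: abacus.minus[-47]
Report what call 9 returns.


Answer: Monday

Derivation:
I invoke almanac.anchor using d→1814-02-11, and see 1814-02-11.
I use almanac.anchor using d→~it, yielding 1814-02-11.
I invoke almanac.anchor using d→1865-11-18, and get 1865-11-18.
I try almanac.lunge using n→-16, and observe 1864-07-18.
Then almanac.untilx using d→~it, yielding 0.
Using abacus.minus using x→~it, which returns 0.
Now I run abacus.minus using x→-44, yielding 44.
Calling abacus.plus using x→45/2, → 133/2.
Using almanac.whichday: Monday.
I invoke abacus.split using x→0, — result: ToolError: division by zero.
Using abacus.minus using x→-47, and see 227/2.


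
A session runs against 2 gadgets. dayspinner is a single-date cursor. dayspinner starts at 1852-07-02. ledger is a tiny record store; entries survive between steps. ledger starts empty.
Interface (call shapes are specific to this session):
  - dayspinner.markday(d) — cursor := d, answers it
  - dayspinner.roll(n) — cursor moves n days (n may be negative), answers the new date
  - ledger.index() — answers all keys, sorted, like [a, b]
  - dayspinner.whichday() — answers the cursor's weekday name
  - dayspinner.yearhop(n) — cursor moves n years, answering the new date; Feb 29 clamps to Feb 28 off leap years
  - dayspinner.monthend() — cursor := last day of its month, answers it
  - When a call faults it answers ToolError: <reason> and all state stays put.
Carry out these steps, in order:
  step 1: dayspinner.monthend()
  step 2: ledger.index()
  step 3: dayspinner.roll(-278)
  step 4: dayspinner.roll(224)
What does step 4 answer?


Answer: 1852-06-07

Derivation:
! dayspinner.monthend() == 1852-07-31
! ledger.index() == []
! dayspinner.roll(n=-278) == 1851-10-27
! dayspinner.roll(n=224) == 1852-06-07


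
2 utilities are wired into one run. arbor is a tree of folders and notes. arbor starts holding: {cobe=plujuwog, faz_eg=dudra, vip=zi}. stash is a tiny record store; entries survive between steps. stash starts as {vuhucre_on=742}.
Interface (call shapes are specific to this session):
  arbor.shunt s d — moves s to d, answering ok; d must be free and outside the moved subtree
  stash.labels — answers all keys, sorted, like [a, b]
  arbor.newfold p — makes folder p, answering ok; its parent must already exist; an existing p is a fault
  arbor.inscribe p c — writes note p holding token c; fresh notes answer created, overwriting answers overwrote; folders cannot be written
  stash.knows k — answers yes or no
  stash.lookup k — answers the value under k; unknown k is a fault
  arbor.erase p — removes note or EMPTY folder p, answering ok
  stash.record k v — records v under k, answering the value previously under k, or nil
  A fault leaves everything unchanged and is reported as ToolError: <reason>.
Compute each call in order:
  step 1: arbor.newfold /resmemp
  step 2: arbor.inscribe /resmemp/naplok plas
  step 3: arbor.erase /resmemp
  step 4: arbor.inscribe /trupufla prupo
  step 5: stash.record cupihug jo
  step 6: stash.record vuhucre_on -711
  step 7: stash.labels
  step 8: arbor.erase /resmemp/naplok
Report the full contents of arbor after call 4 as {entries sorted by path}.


-- 1. newfold(p='/resmemp') == ok
-- 2. inscribe(p='/resmemp/naplok', c='plas') == created
-- 3. erase(p='/resmemp') == ToolError: not empty
-- 4. inscribe(p='/trupufla', c='prupo') == created
-- 5. record(k='cupihug', v='jo') == nil
-- 6. record(k='vuhucre_on', v='-711') == 742
-- 7. labels() == [cupihug, vuhucre_on]
-- 8. erase(p='/resmemp/naplok') == ok

Answer: {cobe=plujuwog, faz_eg=dudra, resmemp/, resmemp/naplok=plas, trupufla=prupo, vip=zi}


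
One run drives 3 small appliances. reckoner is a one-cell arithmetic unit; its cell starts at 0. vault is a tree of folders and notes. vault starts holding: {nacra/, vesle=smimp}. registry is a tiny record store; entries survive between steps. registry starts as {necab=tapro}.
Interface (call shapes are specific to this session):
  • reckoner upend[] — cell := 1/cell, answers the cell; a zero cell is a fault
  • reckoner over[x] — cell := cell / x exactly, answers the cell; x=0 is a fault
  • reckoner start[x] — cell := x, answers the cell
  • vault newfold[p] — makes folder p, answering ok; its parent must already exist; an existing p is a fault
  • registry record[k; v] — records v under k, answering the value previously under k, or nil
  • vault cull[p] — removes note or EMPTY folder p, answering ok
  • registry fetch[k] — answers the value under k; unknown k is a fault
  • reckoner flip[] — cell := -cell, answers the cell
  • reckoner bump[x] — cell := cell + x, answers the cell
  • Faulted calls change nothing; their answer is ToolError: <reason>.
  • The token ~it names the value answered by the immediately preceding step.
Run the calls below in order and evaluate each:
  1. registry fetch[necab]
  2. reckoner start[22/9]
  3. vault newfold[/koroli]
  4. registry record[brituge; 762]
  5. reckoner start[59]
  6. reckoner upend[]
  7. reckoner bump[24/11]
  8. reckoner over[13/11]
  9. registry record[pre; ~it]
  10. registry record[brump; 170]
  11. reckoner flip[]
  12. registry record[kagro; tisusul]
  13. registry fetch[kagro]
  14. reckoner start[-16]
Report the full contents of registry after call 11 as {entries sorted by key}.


Answer: {brituge=762, brump=170, necab=tapro, pre=1427/767}

Derivation:
CALL registry fetch[k=necab]
RET  tapro
CALL reckoner start[x=22/9]
RET  22/9
CALL vault newfold[p=/koroli]
RET  ok
CALL registry record[k=brituge; v=762]
RET  nil
CALL reckoner start[x=59]
RET  59
CALL reckoner upend[]
RET  1/59
CALL reckoner bump[x=24/11]
RET  1427/649
CALL reckoner over[x=13/11]
RET  1427/767
CALL registry record[k=pre; v=~it]
RET  nil
CALL registry record[k=brump; v=170]
RET  nil
CALL reckoner flip[]
RET  -1427/767
CALL registry record[k=kagro; v=tisusul]
RET  nil
CALL registry fetch[k=kagro]
RET  tisusul
CALL reckoner start[x=-16]
RET  -16


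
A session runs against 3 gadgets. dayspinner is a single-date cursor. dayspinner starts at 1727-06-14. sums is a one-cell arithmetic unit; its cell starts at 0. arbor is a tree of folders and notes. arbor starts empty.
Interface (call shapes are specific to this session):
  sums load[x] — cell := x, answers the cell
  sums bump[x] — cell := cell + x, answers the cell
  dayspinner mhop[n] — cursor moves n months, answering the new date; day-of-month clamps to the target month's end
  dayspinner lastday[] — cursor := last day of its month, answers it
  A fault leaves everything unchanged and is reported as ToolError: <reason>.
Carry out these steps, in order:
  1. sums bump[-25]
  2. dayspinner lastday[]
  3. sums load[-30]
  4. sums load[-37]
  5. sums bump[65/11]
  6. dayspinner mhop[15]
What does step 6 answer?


Answer: 1728-09-30

Derivation:
% sums bump x: -25
:: -25
% dayspinner lastday
:: 1727-06-30
% sums load x: -30
:: -30
% sums load x: -37
:: -37
% sums bump x: 65/11
:: -342/11
% dayspinner mhop n: 15
:: 1728-09-30


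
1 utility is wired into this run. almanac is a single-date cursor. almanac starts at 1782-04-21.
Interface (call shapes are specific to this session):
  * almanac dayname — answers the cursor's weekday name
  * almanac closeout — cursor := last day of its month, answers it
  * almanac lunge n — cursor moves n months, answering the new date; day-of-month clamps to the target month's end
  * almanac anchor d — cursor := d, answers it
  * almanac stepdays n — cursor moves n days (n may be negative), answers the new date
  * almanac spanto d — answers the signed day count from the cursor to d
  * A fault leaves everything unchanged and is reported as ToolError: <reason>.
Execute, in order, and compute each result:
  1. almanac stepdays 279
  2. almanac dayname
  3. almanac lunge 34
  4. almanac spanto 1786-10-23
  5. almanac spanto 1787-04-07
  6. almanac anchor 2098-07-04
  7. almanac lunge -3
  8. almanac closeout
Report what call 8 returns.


Answer: 2098-04-30

Derivation:
> almanac stepdays 279
:: 1783-01-25
> almanac dayname
:: Saturday
> almanac lunge 34
:: 1785-11-25
> almanac spanto 1786-10-23
:: 332
> almanac spanto 1787-04-07
:: 498
> almanac anchor 2098-07-04
:: 2098-07-04
> almanac lunge -3
:: 2098-04-04
> almanac closeout
:: 2098-04-30


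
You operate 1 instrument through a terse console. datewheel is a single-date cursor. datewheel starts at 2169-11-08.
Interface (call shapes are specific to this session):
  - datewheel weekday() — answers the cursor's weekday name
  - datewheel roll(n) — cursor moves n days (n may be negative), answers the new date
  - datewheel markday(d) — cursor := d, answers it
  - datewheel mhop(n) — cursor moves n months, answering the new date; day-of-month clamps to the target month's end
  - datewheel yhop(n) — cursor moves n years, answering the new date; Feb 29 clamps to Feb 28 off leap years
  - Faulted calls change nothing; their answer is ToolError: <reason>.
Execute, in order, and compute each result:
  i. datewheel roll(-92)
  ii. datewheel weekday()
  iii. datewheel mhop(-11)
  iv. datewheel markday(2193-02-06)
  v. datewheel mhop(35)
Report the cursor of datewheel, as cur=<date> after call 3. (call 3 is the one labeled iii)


CALL datewheel roll[n: -92]
RET  2169-08-08
CALL datewheel weekday[]
RET  Tuesday
CALL datewheel mhop[n: -11]
RET  2168-09-08
CALL datewheel markday[d: 2193-02-06]
RET  2193-02-06
CALL datewheel mhop[n: 35]
RET  2196-01-06

Answer: cur=2168-09-08


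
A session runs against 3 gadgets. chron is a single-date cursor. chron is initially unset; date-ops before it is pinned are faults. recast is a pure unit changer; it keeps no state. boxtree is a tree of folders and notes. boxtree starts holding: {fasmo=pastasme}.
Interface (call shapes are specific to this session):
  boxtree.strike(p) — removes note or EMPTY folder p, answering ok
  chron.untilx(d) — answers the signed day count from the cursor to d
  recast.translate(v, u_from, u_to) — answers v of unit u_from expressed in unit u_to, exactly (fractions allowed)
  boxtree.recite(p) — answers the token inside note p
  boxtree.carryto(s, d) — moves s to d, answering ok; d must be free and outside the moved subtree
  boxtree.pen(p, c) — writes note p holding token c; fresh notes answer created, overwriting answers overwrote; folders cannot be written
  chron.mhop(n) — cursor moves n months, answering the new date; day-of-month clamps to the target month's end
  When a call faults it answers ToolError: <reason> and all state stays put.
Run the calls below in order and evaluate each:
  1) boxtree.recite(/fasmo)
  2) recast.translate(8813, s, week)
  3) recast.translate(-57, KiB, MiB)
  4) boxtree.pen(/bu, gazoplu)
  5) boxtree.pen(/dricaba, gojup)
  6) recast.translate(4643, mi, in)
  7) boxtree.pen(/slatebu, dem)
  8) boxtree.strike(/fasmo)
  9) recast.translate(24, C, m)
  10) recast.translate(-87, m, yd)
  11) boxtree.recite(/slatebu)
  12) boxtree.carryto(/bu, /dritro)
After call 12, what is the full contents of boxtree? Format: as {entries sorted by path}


Answer: {dricaba=gojup, dritro=gazoplu, slatebu=dem}

Derivation:
>> boxtree.recite(/fasmo)
<< pastasme
>> recast.translate(8813, s, week)
<< 1259/86400
>> recast.translate(-57, KiB, MiB)
<< -57/1024
>> boxtree.pen(/bu, gazoplu)
<< created
>> boxtree.pen(/dricaba, gojup)
<< created
>> recast.translate(4643, mi, in)
<< 294180480
>> boxtree.pen(/slatebu, dem)
<< created
>> boxtree.strike(/fasmo)
<< ok
>> recast.translate(24, C, m)
<< ToolError: incompatible units
>> recast.translate(-87, m, yd)
<< -36250/381
>> boxtree.recite(/slatebu)
<< dem
>> boxtree.carryto(/bu, /dritro)
<< ok


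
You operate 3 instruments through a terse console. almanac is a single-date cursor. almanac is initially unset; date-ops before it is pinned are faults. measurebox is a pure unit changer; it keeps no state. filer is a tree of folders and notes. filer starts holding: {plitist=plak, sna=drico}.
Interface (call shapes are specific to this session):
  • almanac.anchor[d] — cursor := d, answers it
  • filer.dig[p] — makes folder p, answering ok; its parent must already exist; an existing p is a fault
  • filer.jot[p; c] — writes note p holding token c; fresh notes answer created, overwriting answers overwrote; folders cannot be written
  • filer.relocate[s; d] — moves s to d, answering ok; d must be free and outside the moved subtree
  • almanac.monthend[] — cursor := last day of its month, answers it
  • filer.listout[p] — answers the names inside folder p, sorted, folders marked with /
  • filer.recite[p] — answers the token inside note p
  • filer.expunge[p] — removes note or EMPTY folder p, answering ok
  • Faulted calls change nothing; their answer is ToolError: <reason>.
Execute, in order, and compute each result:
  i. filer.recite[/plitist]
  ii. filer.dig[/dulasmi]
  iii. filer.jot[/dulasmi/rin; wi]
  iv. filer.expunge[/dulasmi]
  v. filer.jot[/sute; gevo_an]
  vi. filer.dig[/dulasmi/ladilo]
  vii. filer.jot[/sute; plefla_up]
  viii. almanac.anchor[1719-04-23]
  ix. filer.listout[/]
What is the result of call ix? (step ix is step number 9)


Answer: [dulasmi/, plitist, sna, sute]

Derivation:
CALL recite[/plitist]
RET  plak
CALL dig[/dulasmi]
RET  ok
CALL jot[/dulasmi/rin; wi]
RET  created
CALL expunge[/dulasmi]
RET  ToolError: not empty
CALL jot[/sute; gevo_an]
RET  created
CALL dig[/dulasmi/ladilo]
RET  ok
CALL jot[/sute; plefla_up]
RET  overwrote
CALL anchor[1719-04-23]
RET  1719-04-23
CALL listout[/]
RET  [dulasmi/, plitist, sna, sute]


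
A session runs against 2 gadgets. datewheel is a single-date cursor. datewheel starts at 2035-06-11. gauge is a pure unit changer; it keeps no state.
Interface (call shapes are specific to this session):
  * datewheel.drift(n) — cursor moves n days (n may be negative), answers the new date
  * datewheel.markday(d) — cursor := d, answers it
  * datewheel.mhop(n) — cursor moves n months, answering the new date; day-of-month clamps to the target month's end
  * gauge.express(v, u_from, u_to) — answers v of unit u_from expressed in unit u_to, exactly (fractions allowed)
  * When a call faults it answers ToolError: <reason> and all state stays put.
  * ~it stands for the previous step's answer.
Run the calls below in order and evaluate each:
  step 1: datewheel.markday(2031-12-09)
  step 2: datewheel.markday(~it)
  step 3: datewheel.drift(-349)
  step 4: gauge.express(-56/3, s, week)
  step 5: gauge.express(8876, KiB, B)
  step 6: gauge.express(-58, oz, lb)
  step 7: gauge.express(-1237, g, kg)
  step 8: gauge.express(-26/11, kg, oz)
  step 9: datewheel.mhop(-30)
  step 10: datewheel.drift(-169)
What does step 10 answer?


Answer: 2028-01-08

Derivation:
// 1. datewheel.markday(2031-12-09) ~> 2031-12-09
// 2. datewheel.markday(~it) ~> 2031-12-09
// 3. datewheel.drift(-349) ~> 2030-12-25
// 4. gauge.express(-56/3, s, week) ~> -1/32400
// 5. gauge.express(8876, KiB, B) ~> 9089024
// 6. gauge.express(-58, oz, lb) ~> -29/8
// 7. gauge.express(-1237, g, kg) ~> -1237/1000
// 8. gauge.express(-26/11, kg, oz) ~> -41600000000/498951607
// 9. datewheel.mhop(-30) ~> 2028-06-25
// 10. datewheel.drift(-169) ~> 2028-01-08


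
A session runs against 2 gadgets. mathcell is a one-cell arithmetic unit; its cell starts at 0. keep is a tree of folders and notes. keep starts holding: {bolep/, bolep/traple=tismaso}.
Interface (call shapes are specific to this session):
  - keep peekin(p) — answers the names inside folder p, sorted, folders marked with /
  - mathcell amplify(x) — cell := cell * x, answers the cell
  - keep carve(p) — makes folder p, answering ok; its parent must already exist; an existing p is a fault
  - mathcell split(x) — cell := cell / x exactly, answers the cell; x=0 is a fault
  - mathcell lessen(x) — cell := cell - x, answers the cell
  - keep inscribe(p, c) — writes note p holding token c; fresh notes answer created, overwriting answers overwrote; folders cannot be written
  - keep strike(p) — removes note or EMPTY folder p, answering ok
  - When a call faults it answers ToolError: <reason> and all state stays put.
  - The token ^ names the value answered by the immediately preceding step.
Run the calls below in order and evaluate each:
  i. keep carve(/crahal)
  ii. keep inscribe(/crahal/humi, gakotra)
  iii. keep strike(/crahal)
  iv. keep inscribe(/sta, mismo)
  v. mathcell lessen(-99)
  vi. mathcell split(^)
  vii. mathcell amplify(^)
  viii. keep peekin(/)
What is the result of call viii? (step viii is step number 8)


Answer: [bolep/, crahal/, sta]

Derivation:
Next I call keep carve passing p='/crahal', yielding ok.
I try keep inscribe passing p='/crahal/humi', c='gakotra', giving created.
Invoking keep strike passing p='/crahal', giving ToolError: not empty.
Invoking keep inscribe passing p='/sta', c='mismo', and get created.
I invoke mathcell lessen passing x='-99', — result: 99.
I use mathcell split passing x='^', which returns 1.
Invoking mathcell amplify passing x='^', — result: 1.
Invoking keep peekin passing p='/', → [bolep/, crahal/, sta].


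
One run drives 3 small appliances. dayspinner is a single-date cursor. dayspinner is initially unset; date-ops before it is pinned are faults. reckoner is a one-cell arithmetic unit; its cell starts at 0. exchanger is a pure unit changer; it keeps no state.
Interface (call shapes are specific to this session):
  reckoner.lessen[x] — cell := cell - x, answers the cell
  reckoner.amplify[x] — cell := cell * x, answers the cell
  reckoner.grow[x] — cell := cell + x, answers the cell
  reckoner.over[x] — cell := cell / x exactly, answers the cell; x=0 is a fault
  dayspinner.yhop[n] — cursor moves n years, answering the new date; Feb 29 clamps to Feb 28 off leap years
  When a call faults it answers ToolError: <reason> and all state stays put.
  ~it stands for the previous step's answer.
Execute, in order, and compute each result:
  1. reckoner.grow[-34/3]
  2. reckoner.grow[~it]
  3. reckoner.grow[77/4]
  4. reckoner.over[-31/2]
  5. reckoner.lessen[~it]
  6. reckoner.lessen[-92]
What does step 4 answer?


> grow x=-34/3
:: -34/3
> grow x=~it
:: -68/3
> grow x=77/4
:: -41/12
> over x=-31/2
:: 41/186
> lessen x=~it
:: 0
> lessen x=-92
:: 92

Answer: 41/186


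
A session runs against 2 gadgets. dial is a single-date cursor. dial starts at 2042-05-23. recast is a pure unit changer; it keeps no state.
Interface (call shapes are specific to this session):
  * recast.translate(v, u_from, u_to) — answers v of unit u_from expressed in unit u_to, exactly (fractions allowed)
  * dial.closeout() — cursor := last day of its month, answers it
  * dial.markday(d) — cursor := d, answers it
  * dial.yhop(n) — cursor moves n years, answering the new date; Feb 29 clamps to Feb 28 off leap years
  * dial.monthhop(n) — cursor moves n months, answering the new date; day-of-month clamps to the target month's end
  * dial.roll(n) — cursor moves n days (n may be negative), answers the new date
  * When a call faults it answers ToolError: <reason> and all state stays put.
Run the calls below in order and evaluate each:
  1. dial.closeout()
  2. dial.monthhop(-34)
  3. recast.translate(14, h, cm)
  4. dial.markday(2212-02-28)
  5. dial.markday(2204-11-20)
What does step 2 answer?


Answer: 2039-07-31

Derivation:
$ dial.closeout
= 2042-05-31
$ dial.monthhop n=-34
= 2039-07-31
$ recast.translate v=14 u_from=h u_to=cm
= ToolError: incompatible units
$ dial.markday d=2212-02-28
= 2212-02-28
$ dial.markday d=2204-11-20
= 2204-11-20


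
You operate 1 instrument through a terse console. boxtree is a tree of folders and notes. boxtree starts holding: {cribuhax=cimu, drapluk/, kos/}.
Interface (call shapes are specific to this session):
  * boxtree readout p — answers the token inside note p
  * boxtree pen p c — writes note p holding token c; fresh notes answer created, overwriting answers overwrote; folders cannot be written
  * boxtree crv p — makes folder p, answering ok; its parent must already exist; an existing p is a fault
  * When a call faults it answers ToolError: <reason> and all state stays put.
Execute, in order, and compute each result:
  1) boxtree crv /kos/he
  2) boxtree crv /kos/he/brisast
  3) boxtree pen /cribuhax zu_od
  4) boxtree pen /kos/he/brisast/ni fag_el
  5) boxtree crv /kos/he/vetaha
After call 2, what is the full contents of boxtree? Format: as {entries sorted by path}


Answer: {cribuhax=cimu, drapluk/, kos/, kos/he/, kos/he/brisast/}

Derivation:
Next I call boxtree crv on p='/kos/he', → ok.
I use boxtree crv on p='/kos/he/brisast', which returns ok.
I use boxtree pen on p='/cribuhax', c='zu_od', yielding overwrote.
I invoke boxtree pen on p='/kos/he/brisast/ni', c='fag_el', which returns created.
Now I run boxtree crv on p='/kos/he/vetaha', yielding ok.


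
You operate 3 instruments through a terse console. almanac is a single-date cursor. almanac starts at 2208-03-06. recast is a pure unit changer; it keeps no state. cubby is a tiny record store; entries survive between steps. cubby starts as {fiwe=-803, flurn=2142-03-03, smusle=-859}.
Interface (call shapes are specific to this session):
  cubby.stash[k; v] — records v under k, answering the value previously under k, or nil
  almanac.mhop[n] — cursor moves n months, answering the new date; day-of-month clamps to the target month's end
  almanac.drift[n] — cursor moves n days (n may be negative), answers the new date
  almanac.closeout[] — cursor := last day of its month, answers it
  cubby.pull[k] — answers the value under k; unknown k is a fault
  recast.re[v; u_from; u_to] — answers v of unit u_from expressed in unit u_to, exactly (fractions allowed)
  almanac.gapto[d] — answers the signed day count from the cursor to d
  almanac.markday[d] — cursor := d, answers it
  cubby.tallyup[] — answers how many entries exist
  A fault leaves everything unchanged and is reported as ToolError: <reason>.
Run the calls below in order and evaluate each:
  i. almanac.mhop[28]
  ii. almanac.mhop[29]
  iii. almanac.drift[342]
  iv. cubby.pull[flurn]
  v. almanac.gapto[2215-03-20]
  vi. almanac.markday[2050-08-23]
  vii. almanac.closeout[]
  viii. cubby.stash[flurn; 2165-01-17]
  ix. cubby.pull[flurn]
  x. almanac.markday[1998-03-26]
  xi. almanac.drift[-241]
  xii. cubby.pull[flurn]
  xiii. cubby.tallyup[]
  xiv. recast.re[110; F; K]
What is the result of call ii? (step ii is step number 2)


Answer: 2212-12-06

Derivation:
→ mhop(28)
← 2210-07-06
→ mhop(29)
← 2212-12-06
→ drift(342)
← 2213-11-13
→ pull(flurn)
← 2142-03-03
→ gapto(2215-03-20)
← 492
→ markday(2050-08-23)
← 2050-08-23
→ closeout()
← 2050-08-31
→ stash(flurn, 2165-01-17)
← 2142-03-03
→ pull(flurn)
← 2165-01-17
→ markday(1998-03-26)
← 1998-03-26
→ drift(-241)
← 1997-07-28
→ pull(flurn)
← 2165-01-17
→ tallyup()
← 3
→ re(110, F, K)
← 18989/60


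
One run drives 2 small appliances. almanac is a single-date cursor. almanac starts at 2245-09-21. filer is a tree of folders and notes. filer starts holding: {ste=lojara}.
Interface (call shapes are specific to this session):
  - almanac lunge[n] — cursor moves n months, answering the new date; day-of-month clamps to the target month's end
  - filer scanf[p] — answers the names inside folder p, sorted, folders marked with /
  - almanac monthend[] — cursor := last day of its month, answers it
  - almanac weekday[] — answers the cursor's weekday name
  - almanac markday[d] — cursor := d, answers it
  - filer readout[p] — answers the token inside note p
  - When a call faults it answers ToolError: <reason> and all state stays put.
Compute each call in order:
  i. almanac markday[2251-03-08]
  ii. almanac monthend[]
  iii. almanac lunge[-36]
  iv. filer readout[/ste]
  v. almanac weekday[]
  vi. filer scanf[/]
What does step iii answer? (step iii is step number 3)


~$ almanac markday d='2251-03-08'
= 2251-03-08
~$ almanac monthend
= 2251-03-31
~$ almanac lunge n='-36'
= 2248-03-31
~$ filer readout p='/ste'
= lojara
~$ almanac weekday
= Friday
~$ filer scanf p='/'
= [ste]

Answer: 2248-03-31


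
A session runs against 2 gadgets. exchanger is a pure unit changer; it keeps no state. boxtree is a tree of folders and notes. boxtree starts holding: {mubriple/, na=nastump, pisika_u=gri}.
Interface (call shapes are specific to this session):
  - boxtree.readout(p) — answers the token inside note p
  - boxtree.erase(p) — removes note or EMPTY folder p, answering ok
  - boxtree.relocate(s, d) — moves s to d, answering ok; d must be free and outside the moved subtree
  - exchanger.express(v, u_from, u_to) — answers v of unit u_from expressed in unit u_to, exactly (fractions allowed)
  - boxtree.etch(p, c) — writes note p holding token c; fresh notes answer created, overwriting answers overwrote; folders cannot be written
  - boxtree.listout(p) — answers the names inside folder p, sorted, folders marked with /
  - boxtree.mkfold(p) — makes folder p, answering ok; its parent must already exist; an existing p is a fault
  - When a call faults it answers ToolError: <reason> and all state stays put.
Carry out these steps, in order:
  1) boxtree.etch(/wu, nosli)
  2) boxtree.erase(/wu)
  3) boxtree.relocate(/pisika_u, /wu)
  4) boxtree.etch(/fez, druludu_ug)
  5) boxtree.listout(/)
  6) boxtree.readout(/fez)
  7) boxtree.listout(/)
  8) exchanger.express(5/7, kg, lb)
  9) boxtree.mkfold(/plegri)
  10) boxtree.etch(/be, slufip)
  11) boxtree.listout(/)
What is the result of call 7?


Answer: [fez, mubriple/, na, wu]

Derivation:
% boxtree.etch(/wu, nosli) : created
% boxtree.erase(/wu) : ok
% boxtree.relocate(/pisika_u, /wu) : ok
% boxtree.etch(/fez, druludu_ug) : created
% boxtree.listout(/) : [fez, mubriple/, na, wu]
% boxtree.readout(/fez) : druludu_ug
% boxtree.listout(/) : [fez, mubriple/, na, wu]
% exchanger.express(5/7, kg, lb) : 500000000/317514659
% boxtree.mkfold(/plegri) : ok
% boxtree.etch(/be, slufip) : created
% boxtree.listout(/) : [be, fez, mubriple/, na, plegri/, wu]


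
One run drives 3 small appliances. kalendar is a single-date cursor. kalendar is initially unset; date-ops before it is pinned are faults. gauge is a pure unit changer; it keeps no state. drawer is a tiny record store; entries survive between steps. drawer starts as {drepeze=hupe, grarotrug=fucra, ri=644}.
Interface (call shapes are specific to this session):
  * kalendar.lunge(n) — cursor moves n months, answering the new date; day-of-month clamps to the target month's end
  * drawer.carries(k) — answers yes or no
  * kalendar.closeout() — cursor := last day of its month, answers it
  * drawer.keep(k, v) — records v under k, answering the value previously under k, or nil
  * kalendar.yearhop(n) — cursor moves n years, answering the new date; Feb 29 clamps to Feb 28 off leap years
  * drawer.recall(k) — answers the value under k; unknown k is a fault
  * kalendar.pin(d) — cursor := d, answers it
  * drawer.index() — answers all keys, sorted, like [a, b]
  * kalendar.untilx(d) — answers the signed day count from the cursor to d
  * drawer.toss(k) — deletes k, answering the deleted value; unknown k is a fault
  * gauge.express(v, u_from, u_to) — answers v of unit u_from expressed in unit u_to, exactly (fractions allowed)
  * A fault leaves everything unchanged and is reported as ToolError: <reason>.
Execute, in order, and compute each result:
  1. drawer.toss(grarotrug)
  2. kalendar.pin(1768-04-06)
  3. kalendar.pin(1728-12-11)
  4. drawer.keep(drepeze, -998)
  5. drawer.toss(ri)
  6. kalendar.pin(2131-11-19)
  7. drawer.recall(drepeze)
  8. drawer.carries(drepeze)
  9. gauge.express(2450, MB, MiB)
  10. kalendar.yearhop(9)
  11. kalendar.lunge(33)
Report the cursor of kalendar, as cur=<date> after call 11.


Answer: cur=2143-08-19

Derivation:
> drawer.toss grarotrug
:: fucra
> kalendar.pin 1768-04-06
:: 1768-04-06
> kalendar.pin 1728-12-11
:: 1728-12-11
> drawer.keep drepeze -998
:: hupe
> drawer.toss ri
:: 644
> kalendar.pin 2131-11-19
:: 2131-11-19
> drawer.recall drepeze
:: -998
> drawer.carries drepeze
:: yes
> gauge.express 2450 MB MiB
:: 19140625/8192
> kalendar.yearhop 9
:: 2140-11-19
> kalendar.lunge 33
:: 2143-08-19


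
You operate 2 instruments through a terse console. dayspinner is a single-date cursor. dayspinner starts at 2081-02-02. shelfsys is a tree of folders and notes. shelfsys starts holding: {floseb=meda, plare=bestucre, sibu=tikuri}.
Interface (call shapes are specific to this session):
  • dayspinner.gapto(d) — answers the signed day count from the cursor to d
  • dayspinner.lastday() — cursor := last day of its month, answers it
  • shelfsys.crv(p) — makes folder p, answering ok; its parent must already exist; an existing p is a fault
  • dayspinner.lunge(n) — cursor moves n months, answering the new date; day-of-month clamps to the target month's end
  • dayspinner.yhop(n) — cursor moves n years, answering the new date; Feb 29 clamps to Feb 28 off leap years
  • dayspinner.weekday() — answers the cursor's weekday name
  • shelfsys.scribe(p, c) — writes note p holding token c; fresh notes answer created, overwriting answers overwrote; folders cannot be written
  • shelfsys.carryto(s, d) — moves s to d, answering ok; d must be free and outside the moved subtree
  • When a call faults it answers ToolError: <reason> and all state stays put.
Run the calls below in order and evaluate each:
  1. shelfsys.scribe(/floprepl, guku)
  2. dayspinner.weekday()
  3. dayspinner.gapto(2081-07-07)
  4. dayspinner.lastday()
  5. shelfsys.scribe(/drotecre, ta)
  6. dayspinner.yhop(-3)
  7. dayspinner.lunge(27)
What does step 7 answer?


Answer: 2080-05-28

Derivation:
I invoke scribe using p→/floprepl, c→guku: created.
Invoking weekday, yielding Sunday.
I run gapto using d→2081-07-07, and observe 155.
Then lastday(), and get 2081-02-28.
Then scribe using p→/drotecre, c→ta, and observe created.
I call yhop using n→-3: 2078-02-28.
I run lunge using n→27, → 2080-05-28.
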